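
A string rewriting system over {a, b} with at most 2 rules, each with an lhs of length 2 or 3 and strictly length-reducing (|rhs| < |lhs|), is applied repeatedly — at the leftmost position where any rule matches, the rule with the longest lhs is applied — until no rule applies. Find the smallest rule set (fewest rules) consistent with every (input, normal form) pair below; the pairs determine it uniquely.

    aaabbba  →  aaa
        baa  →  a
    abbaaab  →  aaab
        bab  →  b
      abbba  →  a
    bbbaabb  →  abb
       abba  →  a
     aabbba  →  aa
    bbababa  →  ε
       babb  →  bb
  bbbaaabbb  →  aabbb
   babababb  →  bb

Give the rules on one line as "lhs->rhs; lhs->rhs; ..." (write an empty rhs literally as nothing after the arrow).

ba->; bba->ba

  | aaabbba => aaabba => aaaba => aaa
  | baa => a
  | abbaaab => abaaab => aaab
  | bab => b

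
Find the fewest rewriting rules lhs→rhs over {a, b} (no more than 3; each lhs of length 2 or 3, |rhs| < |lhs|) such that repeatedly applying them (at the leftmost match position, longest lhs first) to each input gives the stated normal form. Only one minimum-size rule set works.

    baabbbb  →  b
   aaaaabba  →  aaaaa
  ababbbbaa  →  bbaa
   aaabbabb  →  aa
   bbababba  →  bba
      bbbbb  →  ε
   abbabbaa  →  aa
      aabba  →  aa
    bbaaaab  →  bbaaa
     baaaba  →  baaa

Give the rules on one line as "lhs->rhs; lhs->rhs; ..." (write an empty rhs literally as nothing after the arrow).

  | baabbbb => babb => b
  | aaaaabba => aaaaa
  | ababbbbaa => abbbbaa => bbaa
  | aaabbabb => aaabb => aa

ab->; abb->; bbb->a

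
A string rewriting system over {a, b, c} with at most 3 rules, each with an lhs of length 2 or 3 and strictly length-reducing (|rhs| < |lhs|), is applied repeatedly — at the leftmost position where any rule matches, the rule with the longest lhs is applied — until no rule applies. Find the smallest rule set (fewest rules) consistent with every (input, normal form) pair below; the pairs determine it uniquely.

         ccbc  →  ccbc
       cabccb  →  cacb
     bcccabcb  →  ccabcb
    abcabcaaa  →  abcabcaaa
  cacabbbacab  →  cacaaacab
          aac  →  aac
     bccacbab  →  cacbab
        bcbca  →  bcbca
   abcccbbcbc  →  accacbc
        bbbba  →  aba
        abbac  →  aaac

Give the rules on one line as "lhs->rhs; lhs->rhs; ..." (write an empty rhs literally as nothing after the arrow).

bb->a; bbb->a; bcc->c

  | ccbc
  | cabccb => cacb
  | bcccabcb => ccabcb
  | abcabcaaa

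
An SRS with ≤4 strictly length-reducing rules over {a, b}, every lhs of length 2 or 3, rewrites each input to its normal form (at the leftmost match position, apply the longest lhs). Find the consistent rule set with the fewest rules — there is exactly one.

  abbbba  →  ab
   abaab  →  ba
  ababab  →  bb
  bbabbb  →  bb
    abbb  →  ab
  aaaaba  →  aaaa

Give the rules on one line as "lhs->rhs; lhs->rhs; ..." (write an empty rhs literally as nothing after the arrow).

  | abbbba => abba => ab
  | abaab => baab => ba
  | ababab => babab => bbab => bb
  | bbabbb => bbbb => bb

aab->a; aba->ba; bba->b; bbb->b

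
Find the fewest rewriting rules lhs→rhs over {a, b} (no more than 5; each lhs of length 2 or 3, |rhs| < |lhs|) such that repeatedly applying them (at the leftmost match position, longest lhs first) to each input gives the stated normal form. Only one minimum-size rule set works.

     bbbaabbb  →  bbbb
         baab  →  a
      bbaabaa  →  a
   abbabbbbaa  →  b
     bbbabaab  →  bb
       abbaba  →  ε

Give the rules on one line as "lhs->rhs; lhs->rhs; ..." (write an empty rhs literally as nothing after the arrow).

ab->; aba->; ba->a; bba->b

  | bbbaabbb => bbabbb => bbbb
  | baab => aab => a
  | bbaabaa => babaa => abaa => a
  | abbabbbbaa => babbbbaa => abbbbaa => bbbaa => bba => b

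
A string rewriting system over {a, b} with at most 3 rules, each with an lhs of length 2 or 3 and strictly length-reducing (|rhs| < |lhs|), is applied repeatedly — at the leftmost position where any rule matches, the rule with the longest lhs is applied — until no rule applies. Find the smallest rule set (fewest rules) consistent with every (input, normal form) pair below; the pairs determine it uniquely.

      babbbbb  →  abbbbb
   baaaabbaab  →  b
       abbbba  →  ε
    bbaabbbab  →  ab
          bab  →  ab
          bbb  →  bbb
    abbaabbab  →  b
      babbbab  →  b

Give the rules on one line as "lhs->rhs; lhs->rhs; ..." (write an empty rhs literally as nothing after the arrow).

  | babbbbb => abbbbb
  | baaaabbaab => aaaabbaab => aabbaab => bbaab => baab => aab => b
  | abbbba => abbba => abba => aba => aa => ε
  | bbaabbbab => baabbbab => aabbbab => bbbab => bbab => bab => ab

aa->; ba->a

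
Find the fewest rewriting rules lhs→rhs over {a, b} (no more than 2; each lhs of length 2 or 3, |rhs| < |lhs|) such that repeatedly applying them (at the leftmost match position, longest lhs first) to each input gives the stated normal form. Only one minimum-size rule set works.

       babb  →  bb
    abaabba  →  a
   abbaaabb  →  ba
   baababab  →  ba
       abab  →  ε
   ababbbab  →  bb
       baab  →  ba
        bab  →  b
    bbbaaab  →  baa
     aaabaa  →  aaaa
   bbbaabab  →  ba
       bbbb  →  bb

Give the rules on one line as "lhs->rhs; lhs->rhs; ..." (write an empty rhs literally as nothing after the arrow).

  | babb => bb
  | abaabba => aabba => aba => a
  | abbaaabb => baaabb => baab => ba
  | baababab => baabab => baab => ba

ab->; bbb->b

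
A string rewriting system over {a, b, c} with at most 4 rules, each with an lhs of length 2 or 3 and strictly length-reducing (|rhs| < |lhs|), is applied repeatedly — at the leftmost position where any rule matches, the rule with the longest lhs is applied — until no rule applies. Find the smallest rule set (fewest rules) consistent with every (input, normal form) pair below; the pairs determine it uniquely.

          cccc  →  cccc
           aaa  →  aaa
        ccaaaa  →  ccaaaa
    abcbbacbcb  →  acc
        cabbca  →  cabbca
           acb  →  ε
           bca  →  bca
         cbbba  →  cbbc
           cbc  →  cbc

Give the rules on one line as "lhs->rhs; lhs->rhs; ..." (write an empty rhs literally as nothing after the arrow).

  | cccc
  | aaa
  | ccaaaa
  | abcbbacbcb => abacbcb => accbcb => acc

acb->; ba->c; bcb->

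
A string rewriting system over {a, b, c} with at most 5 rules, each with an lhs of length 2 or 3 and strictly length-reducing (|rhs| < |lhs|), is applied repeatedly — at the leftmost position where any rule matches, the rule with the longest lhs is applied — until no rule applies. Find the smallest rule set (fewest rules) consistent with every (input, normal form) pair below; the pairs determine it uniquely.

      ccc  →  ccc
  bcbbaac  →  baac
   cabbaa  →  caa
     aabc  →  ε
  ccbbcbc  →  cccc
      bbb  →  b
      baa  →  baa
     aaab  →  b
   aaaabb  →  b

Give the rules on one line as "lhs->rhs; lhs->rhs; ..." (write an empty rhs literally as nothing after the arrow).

  | ccc
  | bcbbaac => bbaac => baac
  | cabbaa => cbbaa => cbaa => caa
  | aabc => abc => bc => ε

ab->b; bb->b; bc->; cb->c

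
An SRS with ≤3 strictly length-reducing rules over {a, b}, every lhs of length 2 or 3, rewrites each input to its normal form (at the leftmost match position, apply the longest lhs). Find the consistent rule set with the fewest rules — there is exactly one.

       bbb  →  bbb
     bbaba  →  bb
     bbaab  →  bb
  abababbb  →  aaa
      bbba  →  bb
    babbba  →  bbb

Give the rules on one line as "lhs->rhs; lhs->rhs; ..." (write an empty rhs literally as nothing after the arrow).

ab->a; ba->; bab->bb

  | bbb
  | bbaba => bbba => bb
  | bbaab => bab => bb
  | abababbb => aababbb => aaabbb => aaabb => aaab => aaa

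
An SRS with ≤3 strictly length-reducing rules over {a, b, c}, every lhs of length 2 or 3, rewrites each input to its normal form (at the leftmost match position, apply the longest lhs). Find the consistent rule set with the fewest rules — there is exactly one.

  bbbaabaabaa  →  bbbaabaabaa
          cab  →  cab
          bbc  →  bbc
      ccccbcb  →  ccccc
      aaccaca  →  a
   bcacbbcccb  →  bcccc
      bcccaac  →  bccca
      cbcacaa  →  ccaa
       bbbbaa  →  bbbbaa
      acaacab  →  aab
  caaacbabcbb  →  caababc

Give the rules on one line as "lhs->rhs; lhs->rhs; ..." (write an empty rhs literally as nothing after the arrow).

ac->; cb->c

  | bbbaabaabaa
  | cab
  | bbc
  | ccccbcb => cccccb => ccccc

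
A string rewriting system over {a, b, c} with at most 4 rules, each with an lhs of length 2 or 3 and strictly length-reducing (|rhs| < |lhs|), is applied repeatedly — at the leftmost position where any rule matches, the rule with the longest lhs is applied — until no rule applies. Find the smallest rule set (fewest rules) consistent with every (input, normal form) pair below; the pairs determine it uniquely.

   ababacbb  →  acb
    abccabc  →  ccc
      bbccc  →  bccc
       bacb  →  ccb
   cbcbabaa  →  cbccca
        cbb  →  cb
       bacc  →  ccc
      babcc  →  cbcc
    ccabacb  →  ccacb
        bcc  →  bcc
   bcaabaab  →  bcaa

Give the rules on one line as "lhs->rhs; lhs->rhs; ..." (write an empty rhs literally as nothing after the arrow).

  | ababacbb => abacbb => acbb => acb
  | abccabc => ccabc => ccc
  | bbccc => bccc
  | bacb => ccb

ab->; ba->c; bb->b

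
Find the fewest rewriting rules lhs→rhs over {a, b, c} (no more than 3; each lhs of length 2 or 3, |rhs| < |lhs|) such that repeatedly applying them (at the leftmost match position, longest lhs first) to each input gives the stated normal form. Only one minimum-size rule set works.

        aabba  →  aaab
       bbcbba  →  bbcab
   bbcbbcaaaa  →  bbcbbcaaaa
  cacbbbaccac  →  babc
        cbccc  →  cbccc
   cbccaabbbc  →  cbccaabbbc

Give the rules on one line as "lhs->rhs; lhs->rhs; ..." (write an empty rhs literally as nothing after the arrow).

bba->ab; cac->

  | aabba => aaab
  | bbcbba => bbcab
  | bbcbbcaaaa
  | cacbbbaccac => bbbaccac => babccac => babc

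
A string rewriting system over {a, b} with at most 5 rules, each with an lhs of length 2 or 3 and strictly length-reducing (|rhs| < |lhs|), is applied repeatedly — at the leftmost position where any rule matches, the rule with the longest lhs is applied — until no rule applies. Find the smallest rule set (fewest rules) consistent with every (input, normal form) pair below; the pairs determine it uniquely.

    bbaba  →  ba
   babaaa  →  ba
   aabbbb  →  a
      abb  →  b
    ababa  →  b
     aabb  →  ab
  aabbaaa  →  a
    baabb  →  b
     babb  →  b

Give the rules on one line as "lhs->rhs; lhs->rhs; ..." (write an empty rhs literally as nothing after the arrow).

  | bbaba => ba
  | babaaa => aaa => ba
  | aabbbb => bbbbb => abbb => aab => bb => a
  | abb => aa => b

aa->b; bab->; bb->a; bba->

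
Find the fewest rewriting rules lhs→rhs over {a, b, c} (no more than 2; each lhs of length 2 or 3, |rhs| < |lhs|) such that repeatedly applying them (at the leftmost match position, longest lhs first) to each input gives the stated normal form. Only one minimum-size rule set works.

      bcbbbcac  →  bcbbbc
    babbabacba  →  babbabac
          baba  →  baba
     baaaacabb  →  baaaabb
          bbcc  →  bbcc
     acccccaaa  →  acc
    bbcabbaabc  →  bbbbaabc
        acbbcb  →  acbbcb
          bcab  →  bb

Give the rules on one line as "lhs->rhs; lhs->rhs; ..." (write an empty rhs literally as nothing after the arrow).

  | bcbbbcac => bcbbbc
  | babbabacba => babbabac
  | baba
  | baaaacabb => baaaabb

ca->; cba->c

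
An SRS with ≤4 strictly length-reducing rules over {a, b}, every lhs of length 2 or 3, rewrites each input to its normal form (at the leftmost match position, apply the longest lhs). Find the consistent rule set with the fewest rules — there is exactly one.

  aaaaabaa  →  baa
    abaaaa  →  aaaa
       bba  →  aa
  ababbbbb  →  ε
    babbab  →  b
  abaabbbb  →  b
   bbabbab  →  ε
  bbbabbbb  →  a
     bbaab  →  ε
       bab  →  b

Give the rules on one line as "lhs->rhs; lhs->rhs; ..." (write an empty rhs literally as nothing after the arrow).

  | aaaaabaa => aaabbaa => abbbaa => baa
  | abaaaa => aaaa
  | bba => aa
  | ababbbbb => abbbbb => bbb => ab => ε

aab->bb; ab->; abb->; bb->a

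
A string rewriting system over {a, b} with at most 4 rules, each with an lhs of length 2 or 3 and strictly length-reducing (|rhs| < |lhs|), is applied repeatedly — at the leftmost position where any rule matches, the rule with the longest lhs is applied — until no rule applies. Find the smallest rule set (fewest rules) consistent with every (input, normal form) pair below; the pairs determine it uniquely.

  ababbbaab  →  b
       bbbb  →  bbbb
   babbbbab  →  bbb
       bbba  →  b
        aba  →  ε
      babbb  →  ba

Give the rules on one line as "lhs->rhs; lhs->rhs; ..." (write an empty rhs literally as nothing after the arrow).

  | ababbbaab => aabbbaab => bbbbaab => bbab => b
  | bbbb
  | babbbbab => babbbab => babbab => babab => baab => bbb
  | bbba => b

aa->; aab->bb; ab->a; bba->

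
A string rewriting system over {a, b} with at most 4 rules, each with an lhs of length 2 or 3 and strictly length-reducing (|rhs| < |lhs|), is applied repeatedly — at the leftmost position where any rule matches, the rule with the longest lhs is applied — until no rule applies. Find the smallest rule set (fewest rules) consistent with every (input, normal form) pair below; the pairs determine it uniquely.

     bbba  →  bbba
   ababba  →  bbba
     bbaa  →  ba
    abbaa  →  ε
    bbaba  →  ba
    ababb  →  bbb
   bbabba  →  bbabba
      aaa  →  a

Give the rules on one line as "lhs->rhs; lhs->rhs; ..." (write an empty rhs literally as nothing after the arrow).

aa->; aab->bb; aba->aa; baa->a

  | bbba
  | ababba => aabba => bbba
  | bbaa => ba
  | abbaa => aba => aa => ε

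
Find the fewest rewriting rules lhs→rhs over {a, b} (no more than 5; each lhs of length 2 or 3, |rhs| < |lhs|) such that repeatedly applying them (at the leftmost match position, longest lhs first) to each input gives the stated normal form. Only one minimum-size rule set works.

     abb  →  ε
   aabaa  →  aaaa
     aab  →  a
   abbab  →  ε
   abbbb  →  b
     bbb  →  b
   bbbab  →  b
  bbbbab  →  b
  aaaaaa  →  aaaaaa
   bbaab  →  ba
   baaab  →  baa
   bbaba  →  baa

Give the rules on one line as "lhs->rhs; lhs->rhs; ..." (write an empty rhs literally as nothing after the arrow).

  | abb => ε
  | aabaa => aaaa
  | aab => a
  | abbab => ab => ε

ab->; aba->aa; abb->; bb->b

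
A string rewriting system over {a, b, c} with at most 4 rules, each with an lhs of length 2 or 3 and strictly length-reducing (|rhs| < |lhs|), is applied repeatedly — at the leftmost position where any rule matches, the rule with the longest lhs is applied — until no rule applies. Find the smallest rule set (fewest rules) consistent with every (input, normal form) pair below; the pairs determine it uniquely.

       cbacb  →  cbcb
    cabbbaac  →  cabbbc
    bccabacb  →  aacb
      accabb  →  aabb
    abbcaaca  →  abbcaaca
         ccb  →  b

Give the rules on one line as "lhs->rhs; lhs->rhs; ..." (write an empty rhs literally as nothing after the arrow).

ba->b; bab->a; cc->

  | cbacb => cbcb
  | cabbbaac => cabbbac => cabbbc
  | bccabacb => babacb => aacb
  | accabb => aabb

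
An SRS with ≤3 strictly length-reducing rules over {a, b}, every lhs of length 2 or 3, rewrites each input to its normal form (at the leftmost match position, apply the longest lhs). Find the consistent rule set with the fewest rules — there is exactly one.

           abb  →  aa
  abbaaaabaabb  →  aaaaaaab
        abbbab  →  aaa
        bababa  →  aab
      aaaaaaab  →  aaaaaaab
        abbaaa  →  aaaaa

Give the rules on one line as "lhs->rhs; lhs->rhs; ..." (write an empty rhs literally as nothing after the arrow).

ba->b; bb->a

  | abb => aa
  | abbaaaabaabb => aaaaaabaabb => aaaaaababb => aaaaaabbb => aaaaaaab
  | abbbab => aabab => aabb => aaa
  | bababa => bbaba => aaba => aab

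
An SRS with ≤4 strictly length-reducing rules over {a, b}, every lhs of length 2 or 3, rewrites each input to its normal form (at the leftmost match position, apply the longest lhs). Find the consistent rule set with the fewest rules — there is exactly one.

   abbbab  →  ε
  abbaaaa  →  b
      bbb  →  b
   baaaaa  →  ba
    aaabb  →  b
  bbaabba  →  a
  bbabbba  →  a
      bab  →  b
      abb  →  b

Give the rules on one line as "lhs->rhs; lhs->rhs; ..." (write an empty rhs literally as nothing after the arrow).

aa->; ab->; bb->

  | abbbab => bbab => ab => ε
  | abbaaaa => baaaa => baa => b
  | bbb => b
  | baaaaa => baaa => ba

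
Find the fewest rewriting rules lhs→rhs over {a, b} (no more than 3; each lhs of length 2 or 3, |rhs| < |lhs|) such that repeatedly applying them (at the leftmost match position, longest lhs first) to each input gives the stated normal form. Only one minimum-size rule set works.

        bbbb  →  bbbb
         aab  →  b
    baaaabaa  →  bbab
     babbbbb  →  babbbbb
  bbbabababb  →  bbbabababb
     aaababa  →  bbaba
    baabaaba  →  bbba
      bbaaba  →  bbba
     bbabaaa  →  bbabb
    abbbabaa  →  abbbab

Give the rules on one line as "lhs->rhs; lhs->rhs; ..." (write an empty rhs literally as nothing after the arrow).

  | bbbb
  | aab => b
  | baaaabaa => bbabaa => bbab
  | babbbbb

aa->; aaa->b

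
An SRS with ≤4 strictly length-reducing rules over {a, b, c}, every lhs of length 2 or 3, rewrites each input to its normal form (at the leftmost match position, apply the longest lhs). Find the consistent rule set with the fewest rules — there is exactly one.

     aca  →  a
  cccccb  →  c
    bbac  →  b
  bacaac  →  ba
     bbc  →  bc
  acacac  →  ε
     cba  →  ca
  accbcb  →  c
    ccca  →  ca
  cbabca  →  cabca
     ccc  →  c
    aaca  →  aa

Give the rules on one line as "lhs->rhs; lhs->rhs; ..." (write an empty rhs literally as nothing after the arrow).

  | aca => a
  | cccccb => ccccb => cccb => ccb => cb => c
  | bbac => bac => b
  | bacaac => baac => ba

ac->; bb->b; cb->c; cc->c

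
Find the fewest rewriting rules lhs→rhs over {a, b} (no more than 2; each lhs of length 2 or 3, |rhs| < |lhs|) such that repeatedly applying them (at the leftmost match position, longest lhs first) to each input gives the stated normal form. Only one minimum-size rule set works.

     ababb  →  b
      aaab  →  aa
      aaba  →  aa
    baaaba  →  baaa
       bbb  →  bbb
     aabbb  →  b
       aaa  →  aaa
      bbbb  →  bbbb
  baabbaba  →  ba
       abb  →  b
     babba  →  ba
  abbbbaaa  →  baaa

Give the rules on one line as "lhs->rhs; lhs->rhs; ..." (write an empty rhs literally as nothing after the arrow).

  | ababb => abb => b
  | aaab => aa
  | aaba => aa
  | baaaba => baaa

ab->; bba->ba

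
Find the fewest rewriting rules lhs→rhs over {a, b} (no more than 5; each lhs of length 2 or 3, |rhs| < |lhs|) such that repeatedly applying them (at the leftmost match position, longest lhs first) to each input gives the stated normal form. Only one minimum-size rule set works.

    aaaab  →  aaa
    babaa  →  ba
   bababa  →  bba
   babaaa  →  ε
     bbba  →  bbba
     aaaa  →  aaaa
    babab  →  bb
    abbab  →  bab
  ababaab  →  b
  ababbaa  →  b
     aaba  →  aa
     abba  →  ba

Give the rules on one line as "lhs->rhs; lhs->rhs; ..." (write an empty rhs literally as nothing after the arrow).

  | aaaab => aaa
  | babaa => ba
  | bababa => bba
  | babaaa => baa => ε

aab->a; aba->; abb->b; baa->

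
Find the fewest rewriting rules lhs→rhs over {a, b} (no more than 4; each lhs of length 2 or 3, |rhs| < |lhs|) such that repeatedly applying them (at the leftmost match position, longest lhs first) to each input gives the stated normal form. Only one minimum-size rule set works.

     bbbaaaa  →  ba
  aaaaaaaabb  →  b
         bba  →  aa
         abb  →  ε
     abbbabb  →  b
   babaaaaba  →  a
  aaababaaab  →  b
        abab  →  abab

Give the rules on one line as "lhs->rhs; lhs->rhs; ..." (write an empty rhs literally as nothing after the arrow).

aaa->bb; aab->; abb->; bb->a

  | bbbaaaa => abaaaa => abbba => ba
  | aaaaaaaabb => bbaaaaabb => aaaaaabb => bbaaabb => aaaabb => bbabb => aabb => b
  | bba => aa
  | abb => ε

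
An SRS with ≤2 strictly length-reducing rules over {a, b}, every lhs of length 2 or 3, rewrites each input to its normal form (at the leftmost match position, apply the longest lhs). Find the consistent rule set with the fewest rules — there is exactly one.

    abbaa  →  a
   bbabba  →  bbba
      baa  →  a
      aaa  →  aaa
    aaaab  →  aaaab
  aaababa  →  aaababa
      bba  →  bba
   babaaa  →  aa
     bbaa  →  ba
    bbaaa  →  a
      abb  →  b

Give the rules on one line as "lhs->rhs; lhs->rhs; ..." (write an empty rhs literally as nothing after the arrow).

abb->b; baa->a

  | abbaa => baa => a
  | bbabba => bbba
  | baa => a
  | aaa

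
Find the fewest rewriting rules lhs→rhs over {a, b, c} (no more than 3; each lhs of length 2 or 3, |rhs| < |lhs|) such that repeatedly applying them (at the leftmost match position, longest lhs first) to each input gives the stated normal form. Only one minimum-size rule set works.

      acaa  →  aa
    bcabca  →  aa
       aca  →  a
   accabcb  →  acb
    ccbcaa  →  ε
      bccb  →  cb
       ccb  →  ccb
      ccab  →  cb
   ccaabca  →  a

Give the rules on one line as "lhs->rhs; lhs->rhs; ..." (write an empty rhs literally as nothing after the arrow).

bc->; ca->

  | acaa => aa
  | bcabca => abca => aa
  | aca => a
  | accabcb => acbcb => acb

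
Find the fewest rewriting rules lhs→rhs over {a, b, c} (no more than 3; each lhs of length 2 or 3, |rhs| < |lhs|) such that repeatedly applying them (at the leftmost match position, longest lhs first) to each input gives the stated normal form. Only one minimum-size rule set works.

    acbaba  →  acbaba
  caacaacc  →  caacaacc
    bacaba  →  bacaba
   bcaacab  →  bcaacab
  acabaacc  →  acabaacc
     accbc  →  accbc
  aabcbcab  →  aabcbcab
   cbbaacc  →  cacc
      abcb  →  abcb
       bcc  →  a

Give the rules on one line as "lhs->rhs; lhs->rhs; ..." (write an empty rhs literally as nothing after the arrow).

  | acbaba
  | caacaacc
  | bacaba
  | bcaacab

bba->; bcc->a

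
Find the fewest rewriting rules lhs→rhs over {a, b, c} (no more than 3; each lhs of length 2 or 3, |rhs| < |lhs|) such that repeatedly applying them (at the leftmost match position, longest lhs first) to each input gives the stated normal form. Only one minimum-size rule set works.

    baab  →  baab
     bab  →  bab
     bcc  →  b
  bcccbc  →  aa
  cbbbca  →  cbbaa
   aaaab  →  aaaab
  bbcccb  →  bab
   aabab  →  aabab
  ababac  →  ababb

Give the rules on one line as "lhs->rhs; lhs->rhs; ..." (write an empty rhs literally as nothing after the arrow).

  | baab
  | bab
  | bcc => ac => b
  | bcccbc => accbc => bcbc => abc => aa

ac->b; bc->a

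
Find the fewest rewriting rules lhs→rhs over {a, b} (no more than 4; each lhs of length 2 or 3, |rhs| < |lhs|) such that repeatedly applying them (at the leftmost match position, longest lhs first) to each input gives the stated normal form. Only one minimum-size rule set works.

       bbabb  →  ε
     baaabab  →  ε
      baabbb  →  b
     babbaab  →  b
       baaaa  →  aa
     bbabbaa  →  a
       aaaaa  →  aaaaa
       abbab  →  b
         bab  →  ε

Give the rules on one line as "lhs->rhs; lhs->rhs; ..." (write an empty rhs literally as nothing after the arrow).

ab->b; baa->; bb->; bba->

  | bbabb => bb => ε
  | baaabab => abab => bab => bb => ε
  | baabbb => bbb => b
  | babbaab => bbbaab => baab => b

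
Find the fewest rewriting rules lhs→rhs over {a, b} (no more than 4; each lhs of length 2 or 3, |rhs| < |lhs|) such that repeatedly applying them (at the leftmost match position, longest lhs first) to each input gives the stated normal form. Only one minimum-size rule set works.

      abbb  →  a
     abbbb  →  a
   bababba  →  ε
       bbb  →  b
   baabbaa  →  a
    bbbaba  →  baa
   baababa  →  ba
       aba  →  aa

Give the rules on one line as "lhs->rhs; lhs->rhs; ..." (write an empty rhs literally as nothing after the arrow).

aaa->b; ab->a; bb->

  | abbb => abb => ab => a
  | abbbb => abbb => abb => ab => a
  | bababba => baabba => baaba => baaa => bb => ε
  | bbb => b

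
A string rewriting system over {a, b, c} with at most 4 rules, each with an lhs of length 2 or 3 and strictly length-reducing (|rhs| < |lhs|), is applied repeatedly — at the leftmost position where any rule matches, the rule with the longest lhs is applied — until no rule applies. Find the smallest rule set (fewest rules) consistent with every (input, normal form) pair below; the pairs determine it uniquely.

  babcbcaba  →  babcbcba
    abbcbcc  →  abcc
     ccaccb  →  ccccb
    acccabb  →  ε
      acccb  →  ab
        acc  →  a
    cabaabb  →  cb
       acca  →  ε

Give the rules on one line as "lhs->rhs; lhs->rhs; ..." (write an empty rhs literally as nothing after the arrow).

aa->; ac->a; bb->; ca->c

  | babcbcaba => babcbcba
  | abbcbcc => acbcc => abcc
  | ccaccb => ccccb
  | acccabb => accabb => acabb => aabb => bb => ε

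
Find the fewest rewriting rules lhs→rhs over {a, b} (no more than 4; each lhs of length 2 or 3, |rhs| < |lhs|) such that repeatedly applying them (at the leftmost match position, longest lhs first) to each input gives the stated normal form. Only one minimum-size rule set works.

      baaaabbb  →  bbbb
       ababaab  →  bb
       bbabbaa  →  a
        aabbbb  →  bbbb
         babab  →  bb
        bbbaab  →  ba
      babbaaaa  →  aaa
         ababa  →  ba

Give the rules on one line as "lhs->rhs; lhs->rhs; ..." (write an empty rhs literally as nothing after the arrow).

aab->b; ab->a; abb->b; bba->

  | baaaabbb => baabbb => bbbb
  | ababaab => aabaab => baab => bb
  | bbabbaa => bbaa => a
  | aabbbb => bbbb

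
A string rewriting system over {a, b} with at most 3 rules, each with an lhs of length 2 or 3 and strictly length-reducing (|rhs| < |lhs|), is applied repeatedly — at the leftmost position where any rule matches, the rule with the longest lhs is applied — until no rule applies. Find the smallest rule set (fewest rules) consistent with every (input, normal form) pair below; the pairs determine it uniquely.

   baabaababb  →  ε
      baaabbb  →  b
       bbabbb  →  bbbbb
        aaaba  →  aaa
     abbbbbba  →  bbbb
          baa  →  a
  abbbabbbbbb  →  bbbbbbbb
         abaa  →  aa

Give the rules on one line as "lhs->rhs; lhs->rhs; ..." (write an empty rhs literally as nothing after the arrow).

ab->; ba->; bab->bb

  | baabaababb => abaababb => aababb => aabb => ab => ε
  | baaabbb => aabbb => abb => b
  | bbabbb => bbbbb
  | aaaba => aaa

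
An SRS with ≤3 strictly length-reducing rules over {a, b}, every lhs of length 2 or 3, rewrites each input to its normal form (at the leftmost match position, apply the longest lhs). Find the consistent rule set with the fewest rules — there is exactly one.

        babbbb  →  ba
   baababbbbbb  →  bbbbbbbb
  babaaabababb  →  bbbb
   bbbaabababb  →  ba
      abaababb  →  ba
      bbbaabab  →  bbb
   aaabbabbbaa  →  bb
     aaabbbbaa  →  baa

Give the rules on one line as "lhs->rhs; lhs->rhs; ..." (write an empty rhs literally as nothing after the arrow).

aaa->b; ab->a; bba->ba

  | babbbb => babbb => babb => bab => ba
  | baababbbbbb => baaabbbbbb => bbbbbbbb
  | babaaabababb => baaaabababb => bbabababb => babababb => baababb => baaabb => bbbb
  | bbbaabababb => bbaabababb => baabababb => baaababb => bbbabb => bbabb => babb => bab => ba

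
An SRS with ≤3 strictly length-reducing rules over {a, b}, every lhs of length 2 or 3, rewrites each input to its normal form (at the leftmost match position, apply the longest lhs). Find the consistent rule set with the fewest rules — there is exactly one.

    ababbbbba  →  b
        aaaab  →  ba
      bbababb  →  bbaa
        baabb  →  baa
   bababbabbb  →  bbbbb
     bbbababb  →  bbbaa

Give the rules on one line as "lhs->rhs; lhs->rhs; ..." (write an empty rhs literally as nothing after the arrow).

  | ababbbbba => aabbbbba => aabbbba => aabbba => aabba => aaba => aaa => b
  | aaaab => bab => ba
  | bbababb => bbaabb => bbaab => bbaa
  | baabb => baab => baa

aaa->b; ab->a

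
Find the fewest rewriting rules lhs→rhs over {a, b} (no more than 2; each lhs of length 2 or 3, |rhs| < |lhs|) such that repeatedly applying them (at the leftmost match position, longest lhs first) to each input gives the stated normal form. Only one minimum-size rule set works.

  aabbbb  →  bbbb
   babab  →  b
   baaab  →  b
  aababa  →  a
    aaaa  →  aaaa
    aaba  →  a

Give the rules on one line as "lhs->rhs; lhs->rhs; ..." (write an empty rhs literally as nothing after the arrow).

  | aabbbb => abbbb => bbbb
  | babab => abab => bab => ab => b
  | baaab => aaab => aab => ab => b
  | aababa => ababa => baba => aba => ba => a

ab->b; ba->a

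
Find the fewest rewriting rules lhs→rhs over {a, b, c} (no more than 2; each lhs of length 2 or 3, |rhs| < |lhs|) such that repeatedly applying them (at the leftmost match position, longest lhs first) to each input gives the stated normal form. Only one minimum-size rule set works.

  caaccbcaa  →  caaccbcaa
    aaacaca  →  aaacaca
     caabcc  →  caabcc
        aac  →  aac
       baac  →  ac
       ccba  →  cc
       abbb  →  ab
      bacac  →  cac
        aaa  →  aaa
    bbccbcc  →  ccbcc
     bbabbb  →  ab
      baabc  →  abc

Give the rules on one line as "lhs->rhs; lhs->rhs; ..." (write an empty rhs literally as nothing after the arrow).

ba->; bb->

  | caaccbcaa
  | aaacaca
  | caabcc
  | aac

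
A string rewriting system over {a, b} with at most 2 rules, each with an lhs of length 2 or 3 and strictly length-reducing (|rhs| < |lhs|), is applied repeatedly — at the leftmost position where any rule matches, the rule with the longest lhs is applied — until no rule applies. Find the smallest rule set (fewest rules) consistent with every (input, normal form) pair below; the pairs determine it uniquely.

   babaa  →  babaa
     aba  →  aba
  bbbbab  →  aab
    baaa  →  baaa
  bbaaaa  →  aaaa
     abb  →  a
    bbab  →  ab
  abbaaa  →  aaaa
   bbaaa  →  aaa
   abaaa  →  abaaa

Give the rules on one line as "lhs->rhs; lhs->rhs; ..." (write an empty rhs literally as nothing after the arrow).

  | babaa
  | aba
  | bbbbab => abbab => aab
  | baaa

bb->; bbb->ab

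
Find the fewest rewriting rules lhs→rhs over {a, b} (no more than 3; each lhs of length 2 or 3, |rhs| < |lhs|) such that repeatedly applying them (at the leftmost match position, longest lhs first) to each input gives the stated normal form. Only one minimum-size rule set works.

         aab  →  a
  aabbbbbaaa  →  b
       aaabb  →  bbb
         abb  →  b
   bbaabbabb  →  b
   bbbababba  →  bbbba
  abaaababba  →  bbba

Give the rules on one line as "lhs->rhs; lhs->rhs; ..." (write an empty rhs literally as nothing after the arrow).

aaa->b; ab->; baa->aa

  | aab => a
  | aabbbbbaaa => abbbbaaa => bbbaaa => bbaaa => baaa => aaa => b
  | aaabb => bbb
  | abb => b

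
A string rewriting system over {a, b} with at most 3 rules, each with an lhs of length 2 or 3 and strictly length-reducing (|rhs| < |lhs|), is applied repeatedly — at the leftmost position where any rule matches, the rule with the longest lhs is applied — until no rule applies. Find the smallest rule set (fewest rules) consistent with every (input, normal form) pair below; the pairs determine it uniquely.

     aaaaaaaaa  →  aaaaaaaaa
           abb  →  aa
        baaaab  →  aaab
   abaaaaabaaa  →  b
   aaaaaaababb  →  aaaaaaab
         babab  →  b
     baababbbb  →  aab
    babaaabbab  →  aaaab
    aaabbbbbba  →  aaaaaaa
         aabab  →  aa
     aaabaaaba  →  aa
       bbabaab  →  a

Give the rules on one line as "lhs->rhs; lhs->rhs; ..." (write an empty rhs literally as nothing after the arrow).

  | aaaaaaaaa
  | abb => aa
  | baaaab => aaab
  | abaaaaabaaa => baaaabaaa => aaabaaa => aabaa => aba => b

aba->b; ba->; bb->a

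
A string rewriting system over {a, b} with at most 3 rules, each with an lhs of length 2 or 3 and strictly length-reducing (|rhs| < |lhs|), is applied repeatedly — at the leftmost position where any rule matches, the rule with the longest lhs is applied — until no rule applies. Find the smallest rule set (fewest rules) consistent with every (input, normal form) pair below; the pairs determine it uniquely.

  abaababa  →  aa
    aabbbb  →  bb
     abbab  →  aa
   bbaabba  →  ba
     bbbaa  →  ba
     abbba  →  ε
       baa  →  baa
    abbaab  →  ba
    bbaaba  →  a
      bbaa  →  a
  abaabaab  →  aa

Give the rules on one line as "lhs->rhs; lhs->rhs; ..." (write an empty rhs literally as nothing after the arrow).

  | abaababa => aababa => aaba => aa
  | aabbbb => abbb => bb
  | abbab => bab => aa
  | bbaabba => abba => ba

ab->; bab->aa; bba->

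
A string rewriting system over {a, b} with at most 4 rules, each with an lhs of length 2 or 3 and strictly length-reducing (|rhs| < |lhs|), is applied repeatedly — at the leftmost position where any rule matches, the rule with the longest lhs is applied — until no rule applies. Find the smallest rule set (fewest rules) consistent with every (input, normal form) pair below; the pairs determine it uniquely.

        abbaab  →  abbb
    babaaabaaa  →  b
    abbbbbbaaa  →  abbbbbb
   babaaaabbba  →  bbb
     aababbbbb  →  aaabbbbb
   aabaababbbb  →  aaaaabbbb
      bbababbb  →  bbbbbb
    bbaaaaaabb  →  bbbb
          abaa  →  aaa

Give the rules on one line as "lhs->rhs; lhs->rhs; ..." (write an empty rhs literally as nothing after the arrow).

  | abbaab => abbab => abbb
  | babaaabaaa => baaabaaa => baabaaa => babaaa => baaa => baa => ba => b
  | abbbbbbaaa => abbbbbbaa => abbbbbba => abbbbbb
  | babaaaabbba => baaaabbba => baaabbba => baabbba => babbba => bbba => bbb

aba->aa; ba->b; bab->b; bba->bb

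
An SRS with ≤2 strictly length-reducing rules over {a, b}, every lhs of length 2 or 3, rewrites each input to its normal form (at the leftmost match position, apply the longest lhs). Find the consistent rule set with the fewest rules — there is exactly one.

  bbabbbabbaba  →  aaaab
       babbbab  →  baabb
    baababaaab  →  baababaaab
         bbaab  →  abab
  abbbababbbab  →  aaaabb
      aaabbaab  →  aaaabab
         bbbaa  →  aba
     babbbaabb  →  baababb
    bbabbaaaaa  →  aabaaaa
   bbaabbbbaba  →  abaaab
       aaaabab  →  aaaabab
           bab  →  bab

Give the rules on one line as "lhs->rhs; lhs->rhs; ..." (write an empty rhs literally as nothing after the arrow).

  | bbabbbabbaba => abbbbabbaba => abbbabbaba => abbabbaba => aabbbaba => aabbaba => aaabba => aaaab
  | babbbab => babbab => baabb
  | baababaaab
  | bbaab => abab

bba->ab; bbb->bb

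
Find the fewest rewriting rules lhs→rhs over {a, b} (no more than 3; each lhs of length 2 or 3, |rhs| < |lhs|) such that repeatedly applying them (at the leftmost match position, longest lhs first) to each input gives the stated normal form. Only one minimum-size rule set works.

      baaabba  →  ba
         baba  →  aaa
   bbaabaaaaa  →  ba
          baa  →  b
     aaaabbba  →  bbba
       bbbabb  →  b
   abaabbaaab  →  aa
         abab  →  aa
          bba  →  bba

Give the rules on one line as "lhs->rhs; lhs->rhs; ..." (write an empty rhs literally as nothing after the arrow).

ab->b; baa->ab; bab->aa

  | baaabba => ababba => babba => aaba => aba => ba
  | baba => aaa
  | bbaabaaaaa => babbaaaaa => aabaaaaa => abaaaaa => baaaaa => abaaa => baaa => aba => ba
  | baa => ab => b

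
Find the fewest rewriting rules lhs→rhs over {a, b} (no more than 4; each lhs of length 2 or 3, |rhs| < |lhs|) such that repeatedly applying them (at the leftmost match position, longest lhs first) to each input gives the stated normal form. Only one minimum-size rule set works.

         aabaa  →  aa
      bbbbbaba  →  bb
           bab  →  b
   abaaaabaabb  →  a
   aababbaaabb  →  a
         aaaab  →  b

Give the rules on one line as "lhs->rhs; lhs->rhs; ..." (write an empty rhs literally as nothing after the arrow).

ab->b; abb->ba; ba->a; bba->

  | aabaa => abaa => baa => aa
  | bbbbbaba => bbbba => bb
  | bab => ab => b
  | abaaaabaabb => baaaabaabb => aaaabaabb => aaabaabb => aabaabb => abaabb => baabb => aabb => aba => ba => a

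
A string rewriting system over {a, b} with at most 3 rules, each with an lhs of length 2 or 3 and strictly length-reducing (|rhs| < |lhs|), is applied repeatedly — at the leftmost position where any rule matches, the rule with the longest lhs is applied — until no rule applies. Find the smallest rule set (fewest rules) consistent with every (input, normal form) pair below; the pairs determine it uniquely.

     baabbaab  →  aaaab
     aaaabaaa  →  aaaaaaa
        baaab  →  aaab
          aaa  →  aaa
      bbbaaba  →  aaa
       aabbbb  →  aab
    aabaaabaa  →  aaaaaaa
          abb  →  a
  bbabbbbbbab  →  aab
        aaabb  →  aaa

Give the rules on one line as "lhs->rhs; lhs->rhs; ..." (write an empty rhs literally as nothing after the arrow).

  | baabbaab => aabbaab => aaaab
  | aaaabaaa => aaaaaaa
  | baaab => aaab
  | aaa

ba->a; bb->; bbb->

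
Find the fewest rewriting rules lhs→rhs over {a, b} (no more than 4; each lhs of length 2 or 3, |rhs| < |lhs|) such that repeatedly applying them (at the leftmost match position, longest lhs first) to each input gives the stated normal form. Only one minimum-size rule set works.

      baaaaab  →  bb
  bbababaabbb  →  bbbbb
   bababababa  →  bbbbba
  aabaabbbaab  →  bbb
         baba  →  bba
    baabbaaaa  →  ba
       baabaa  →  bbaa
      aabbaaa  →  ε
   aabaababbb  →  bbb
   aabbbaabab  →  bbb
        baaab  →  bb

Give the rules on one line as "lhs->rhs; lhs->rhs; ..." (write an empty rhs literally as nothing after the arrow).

aaa->; ab->b; abb->aa

  | baaaaab => baab => bab => bb
  | bbababaabbb => bbbabaabbb => bbbbaabbb => bbbbaaab => bbbbb
  | bababababa => bbabababa => bbbababa => bbbbaba => bbbbba
  | aabaabbbaab => abaabbbaab => baabbbaab => baaabaab => bbaab => bbab => bbb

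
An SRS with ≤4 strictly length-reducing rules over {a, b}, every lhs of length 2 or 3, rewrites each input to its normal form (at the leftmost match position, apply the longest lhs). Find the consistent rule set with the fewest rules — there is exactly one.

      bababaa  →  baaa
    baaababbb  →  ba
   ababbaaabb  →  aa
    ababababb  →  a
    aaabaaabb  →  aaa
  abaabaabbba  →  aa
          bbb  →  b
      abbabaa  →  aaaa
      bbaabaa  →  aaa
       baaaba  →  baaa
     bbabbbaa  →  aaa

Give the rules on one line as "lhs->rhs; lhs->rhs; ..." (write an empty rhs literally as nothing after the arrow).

  | bababaa => baabaa => baaa
  | baaababbb => baaabbb => baabb => bab => ba
  | ababbaaabb => aabbaaabb => abaaabb => aaaabb => aaab => aa
  | ababababb => aabababb => aababb => aabb => ab => a

aab->a; ab->a; abb->aa; bb->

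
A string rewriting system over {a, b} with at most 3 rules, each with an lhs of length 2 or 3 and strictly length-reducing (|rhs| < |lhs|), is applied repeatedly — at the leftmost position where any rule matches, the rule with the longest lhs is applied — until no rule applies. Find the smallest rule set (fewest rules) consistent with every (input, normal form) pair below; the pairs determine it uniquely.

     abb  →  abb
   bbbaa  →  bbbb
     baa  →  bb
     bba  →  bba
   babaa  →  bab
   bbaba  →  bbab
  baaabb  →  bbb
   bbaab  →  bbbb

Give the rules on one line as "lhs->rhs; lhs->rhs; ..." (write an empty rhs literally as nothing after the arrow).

  | abb
  | bbbaa => bbbb
  | baa => bb
  | bba

aa->b; aaa->; aba->ab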